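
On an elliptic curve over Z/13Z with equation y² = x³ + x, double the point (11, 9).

tangent at (11, 9): λ = (3·11² + 1)/(2·9) ≡ 0/5. 5⁻¹ ≡ 8 (mod 13), so λ ≡ 0·8 ≡ 0.
  x = λ² - 11 - 11 = 0 - 22 ≡ 4; y = λ·(11 - 4) - 9 ≡ 4. → (4, 4)

(4, 4)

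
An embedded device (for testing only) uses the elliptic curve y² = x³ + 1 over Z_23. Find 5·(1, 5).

(12, 21)

Write P = (1, 5).
Double-and-add on 5 = (101)₂. Start with P = (1, 5) for the leading 1-bit.
double: tangent at (1, 5): λ = (3·1² + 0)/(2·5) ≡ 3/10. 10⁻¹ ≡ 7 (mod 23), so λ ≡ 3·7 ≡ 21.
  x = λ² - 1 - 1 = 441 - 2 ≡ 2; y = λ·(1 - 2) - 5 ≡ 20. → (2, 20)
double: tangent at (2, 20): λ = (3·2² + 0)/(2·20) ≡ 12/17. 17⁻¹ ≡ 19 (mod 23) since 17·19 = 323 ≡ 1, so λ ≡ 12·19 ≡ 21.
  x = λ² - 2 - 2 = 441 - 4 ≡ 0; y = λ·(2 - 0) - 20 ≡ 22. → (0, 22)
add P: (0, 22) + (1, 5). λ = (5 - 22)/(1 - 0) ≡ 6/1 mod 23. 1⁻¹ ≡ 1 (mod 23), so λ ≡ 6.
  x = λ² - 0 - 1 = 36 - 1 ≡ 12; y = λ·(0 - 12) - 22 ≡ 21. → (12, 21)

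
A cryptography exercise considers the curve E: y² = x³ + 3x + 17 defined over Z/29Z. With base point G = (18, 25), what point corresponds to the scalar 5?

(18, 4)

Repeated addition: build up to 5G.
2G: tangent at (18, 25): λ = (3·18² + 3)/(2·25) ≡ 18/21. 21⁻¹ ≡ 18 (mod 29), so λ ≡ 18·18 ≡ 5.
  x = λ² - 18 - 18 = 25 - 36 ≡ 18; y = λ·(18 - 18) - 25 ≡ 4. → (18, 4)
3G: (18, 4) + (18, 25): same x and y₁ ≡ -y₂, so the sum is ∞.
4G: ∞ + (18, 25) = (18, 25) (identity).
5G: tangent at (18, 25): λ = (3·18² + 3)/(2·25) ≡ 18/21. 21⁻¹ ≡ 18 (mod 29) since 21·18 = 378 ≡ 1, so λ ≡ 18·18 ≡ 5.
  x = λ² - 18 - 18 = 25 - 36 ≡ 18; y = λ·(18 - 18) - 25 ≡ 4. → (18, 4)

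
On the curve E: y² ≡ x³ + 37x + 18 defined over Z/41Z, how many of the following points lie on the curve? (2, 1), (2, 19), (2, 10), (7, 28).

(2, 1): 1² ≡ 1, rhs ≡ 18 → off.
(2, 19): 19² ≡ 33, rhs ≡ 18 → off.
(2, 10): 10² ≡ 18, rhs ≡ 18 → on.
(7, 28): 28² ≡ 5, rhs ≡ 5 → on.

2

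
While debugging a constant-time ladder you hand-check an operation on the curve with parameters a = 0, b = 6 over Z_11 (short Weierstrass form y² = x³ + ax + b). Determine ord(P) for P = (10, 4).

4

2P: tangent at (10, 4): λ = (3·10² + 0)/(2·4) ≡ 3/8. 8⁻¹ ≡ 7 (mod 11), so λ ≡ 3·7 ≡ 10.
  x = λ² - 10 - 10 = 100 - 20 ≡ 3; y = λ·(10 - 3) - 4 ≡ 0. → (3, 0)
3P: (3, 0) + (10, 4). λ = (4 - 0)/(10 - 3) ≡ 4/7 mod 11. 7⁻¹ ≡ 8 (mod 11), so λ ≡ 10.
  x = λ² - 3 - 10 = 100 - 13 ≡ 10; y = λ·(3 - 10) - 0 ≡ 7. → (10, 7)
4P: (10, 7) + (10, 4): same x and y₁ ≡ -y₂, so the sum is O.
4P = O, so the order is 4.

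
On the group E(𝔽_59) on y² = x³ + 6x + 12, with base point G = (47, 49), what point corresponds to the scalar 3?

Repeated addition: build up to 3G.
2G: tangent at (47, 49): λ = (3·47² + 6)/(2·49) ≡ 25/39. 39⁻¹ ≡ 56 (mod 59) since 39·56 = 2184 ≡ 1, so λ ≡ 25·56 ≡ 43.
  x = λ² - 47 - 47 = 1849 - 94 ≡ 44; y = λ·(47 - 44) - 49 ≡ 21. → (44, 21)
3G: (44, 21) + (47, 49). λ = (49 - 21)/(47 - 44) ≡ 28/3 mod 59. 3⁻¹ ≡ 20 (mod 59), so λ ≡ 29.
  x = λ² - 44 - 47 = 841 - 91 ≡ 42; y = λ·(44 - 42) - 21 ≡ 37. → (42, 37)

(42, 37)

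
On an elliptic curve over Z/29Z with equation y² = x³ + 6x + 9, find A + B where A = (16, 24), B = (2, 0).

(16, 24) + (2, 0). λ = (0 - 24)/(2 - 16) ≡ 5/15 mod 29. 15⁻¹ ≡ 2 (mod 29) since 15·2 = 30 ≡ 1, so λ ≡ 10.
  x = λ² - 16 - 2 = 100 - 18 ≡ 24; y = λ·(16 - 24) - 24 ≡ 12. → (24, 12)

(24, 12)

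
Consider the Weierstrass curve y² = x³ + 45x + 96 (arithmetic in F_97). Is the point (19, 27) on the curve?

yes

y² = 27² ≡ 50; x³ + 45x + 96 = 7810 ≡ 50 (mod 97). 50 = 50.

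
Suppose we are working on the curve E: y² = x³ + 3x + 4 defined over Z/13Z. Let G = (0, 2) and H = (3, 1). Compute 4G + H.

(3, 12)

First 4G:
Double-and-add on 4 = (100)₂. Start with G = (0, 2) for the leading 1-bit.
double: tangent at (0, 2): λ = (3·0² + 3)/(2·2) ≡ 3/4. 4⁻¹ ≡ 10 (mod 13), so λ ≡ 3·10 ≡ 4.
  x = λ² - 0 - 0 = 16 - 0 ≡ 3; y = λ·(0 - 3) - 2 ≡ 12. → (3, 12)
double: tangent at (3, 12): λ = (3·3² + 3)/(2·12) ≡ 4/11. 11⁻¹ ≡ 6 (mod 13), so λ ≡ 4·6 ≡ 11.
  x = λ² - 3 - 3 = 121 - 6 ≡ 11; y = λ·(3 - 11) - 12 ≡ 4. → (11, 4)
4G = (11, 4).
Finally 4G + H:
(11, 4) + (3, 1). λ = (1 - 4)/(3 - 11) ≡ 10/5 mod 13. 5⁻¹ ≡ 8 (mod 13), so λ ≡ 2.
  x = λ² - 11 - 3 = 4 - 14 ≡ 3; y = λ·(11 - 3) - 4 ≡ 12. → (3, 12)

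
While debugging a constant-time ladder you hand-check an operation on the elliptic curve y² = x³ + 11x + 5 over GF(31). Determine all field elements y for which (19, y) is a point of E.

6, 25

x³ + 11x + 5 = 7073 ≡ 5 (mod 31).
Square roots of 5 mod 31: 6 and 25 (since 6² = 36 ≡ 5).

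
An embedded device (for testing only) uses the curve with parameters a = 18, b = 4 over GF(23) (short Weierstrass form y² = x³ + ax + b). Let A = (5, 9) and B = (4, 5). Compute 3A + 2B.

(3, 19)

First 3A:
Repeated addition: build up to 3A.
2A: tangent at (5, 9): λ = (3·5² + 18)/(2·9) ≡ 1/18. 18⁻¹ ≡ 9 (mod 23), so λ ≡ 1·9 ≡ 9.
  x = λ² - 5 - 5 = 81 - 10 ≡ 2; y = λ·(5 - 2) - 9 ≡ 18. → (2, 18)
3A: (2, 18) + (5, 9). λ = (9 - 18)/(5 - 2) ≡ 14/3 mod 23. 3⁻¹ ≡ 8 (mod 23), so λ ≡ 20.
  x = λ² - 2 - 5 = 400 - 7 ≡ 2; y = λ·(2 - 2) - 18 ≡ 5. → (2, 5)
3A = (2, 5).
Next 2B:
Repeated addition: build up to 2B.
2B: tangent at (4, 5): λ = (3·4² + 18)/(2·5) ≡ 20/10. 10⁻¹ ≡ 7 (mod 23), so λ ≡ 20·7 ≡ 2.
  x = λ² - 4 - 4 = 4 - 8 ≡ 19; y = λ·(4 - 19) - 5 ≡ 11. → (19, 11)
2B = (19, 11).
Finally 3A + 2B:
(2, 5) + (19, 11). λ = (11 - 5)/(19 - 2) ≡ 6/17 mod 23. 17⁻¹ ≡ 19 (mod 23) since 17·19 = 323 ≡ 1, so λ ≡ 22.
  x = λ² - 2 - 19 = 484 - 21 ≡ 3; y = λ·(2 - 3) - 5 ≡ 19. → (3, 19)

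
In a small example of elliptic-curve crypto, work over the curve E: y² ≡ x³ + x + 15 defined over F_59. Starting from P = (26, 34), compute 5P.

Double-and-add on 5 = (101)₂. Start with P = (26, 34) for the leading 1-bit.
double: tangent at (26, 34): λ = (3·26² + 1)/(2·34) ≡ 23/9. 9⁻¹ ≡ 46 (mod 59) since 9·46 = 414 ≡ 1, so λ ≡ 23·46 ≡ 55.
  x = λ² - 26 - 26 = 3025 - 52 ≡ 23; y = λ·(26 - 23) - 34 ≡ 13. → (23, 13)
double: tangent at (23, 13): λ = (3·23² + 1)/(2·13) ≡ 54/26. 26⁻¹ ≡ 25 (mod 59), so λ ≡ 54·25 ≡ 52.
  x = λ² - 23 - 23 = 2704 - 46 ≡ 3; y = λ·(23 - 3) - 13 ≡ 24. → (3, 24)
add P: (3, 24) + (26, 34). λ = (34 - 24)/(26 - 3) ≡ 10/23 mod 59. 23⁻¹ ≡ 18 (mod 59), so λ ≡ 3.
  x = λ² - 3 - 26 = 9 - 29 ≡ 39; y = λ·(3 - 39) - 24 ≡ 45. → (39, 45)

(39, 45)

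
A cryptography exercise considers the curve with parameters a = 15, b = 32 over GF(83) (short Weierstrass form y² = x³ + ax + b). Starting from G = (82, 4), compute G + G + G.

Repeated addition: build up to 3G.
2G: tangent at (82, 4): λ = (3·82² + 15)/(2·4) ≡ 18/8. 8⁻¹ ≡ 52 (mod 83) since 8·52 = 416 ≡ 1, so λ ≡ 18·52 ≡ 23.
  x = λ² - 82 - 82 = 529 - 164 ≡ 33; y = λ·(82 - 33) - 4 ≡ 44. → (33, 44)
3G: (33, 44) + (82, 4). λ = (4 - 44)/(82 - 33) ≡ 43/49 mod 83. 49⁻¹ ≡ 61 (mod 83), so λ ≡ 50.
  x = λ² - 33 - 82 = 2500 - 115 ≡ 61; y = λ·(33 - 61) - 44 ≡ 50. → (61, 50)

(61, 50)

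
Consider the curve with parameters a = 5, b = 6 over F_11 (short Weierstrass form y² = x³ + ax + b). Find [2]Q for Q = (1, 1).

tangent at (1, 1): λ = (3·1² + 5)/(2·1) ≡ 8/2. 2⁻¹ ≡ 6 (mod 11), so λ ≡ 8·6 ≡ 4.
  x = λ² - 1 - 1 = 16 - 2 ≡ 3; y = λ·(1 - 3) - 1 ≡ 2. → (3, 2)

(3, 2)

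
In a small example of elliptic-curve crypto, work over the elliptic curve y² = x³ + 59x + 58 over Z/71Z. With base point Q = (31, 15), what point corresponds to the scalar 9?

(66, 8)

Double-and-add on 9 = (1001)₂. Start with Q = (31, 15) for the leading 1-bit.
double: tangent at (31, 15): λ = (3·31² + 59)/(2·15) ≡ 31/30. 30⁻¹ ≡ 45 (mod 71), so λ ≡ 31·45 ≡ 46.
  x = λ² - 31 - 31 = 2116 - 62 ≡ 66; y = λ·(31 - 66) - 15 ≡ 8. → (66, 8)
double: tangent at (66, 8): λ = (3·66² + 59)/(2·8) ≡ 63/16. 16⁻¹ ≡ 40 (mod 71), so λ ≡ 63·40 ≡ 35.
  x = λ² - 66 - 66 = 1225 - 132 ≡ 28; y = λ·(66 - 28) - 8 ≡ 44. → (28, 44)
double: tangent at (28, 44): λ = (3·28² + 59)/(2·44) ≡ 68/17. 17⁻¹ ≡ 46 (mod 71) since 17·46 = 782 ≡ 1, so λ ≡ 68·46 ≡ 4.
  x = λ² - 28 - 28 = 16 - 56 ≡ 31; y = λ·(28 - 31) - 44 ≡ 15. → (31, 15)
add Q: tangent at (31, 15): λ = (3·31² + 59)/(2·15) ≡ 31/30. 30⁻¹ ≡ 45 (mod 71) since 30·45 = 1350 ≡ 1, so λ ≡ 31·45 ≡ 46.
  x = λ² - 31 - 31 = 2116 - 62 ≡ 66; y = λ·(31 - 66) - 15 ≡ 8. → (66, 8)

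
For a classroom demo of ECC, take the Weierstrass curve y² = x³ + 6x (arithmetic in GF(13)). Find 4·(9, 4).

(9, 9)

Write P = (9, 4).
Repeated addition: build up to 4P.
2P: tangent at (9, 4): λ = (3·9² + 6)/(2·4) ≡ 2/8. 8⁻¹ ≡ 5 (mod 13), so λ ≡ 2·5 ≡ 10.
  x = λ² - 9 - 9 = 100 - 18 ≡ 4; y = λ·(9 - 4) - 4 ≡ 7. → (4, 7)
3P: (4, 7) + (9, 4). λ = (4 - 7)/(9 - 4) ≡ 10/5 mod 13. 5⁻¹ ≡ 8 (mod 13), so λ ≡ 2.
  x = λ² - 4 - 9 = 4 - 13 ≡ 4; y = λ·(4 - 4) - 7 ≡ 6. → (4, 6)
4P: (4, 6) + (9, 4). λ = (4 - 6)/(9 - 4) ≡ 11/5 mod 13. 5⁻¹ ≡ 8 (mod 13) since 5·8 = 40 ≡ 1, so λ ≡ 10.
  x = λ² - 4 - 9 = 100 - 13 ≡ 9; y = λ·(4 - 9) - 6 ≡ 9. → (9, 9)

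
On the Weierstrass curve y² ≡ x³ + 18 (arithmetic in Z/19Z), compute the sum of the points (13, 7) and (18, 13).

(13, 7) + (18, 13). λ = (13 - 7)/(18 - 13) ≡ 6/5 mod 19. 5⁻¹ ≡ 4 (mod 19) since 5·4 = 20 ≡ 1, so λ ≡ 5.
  x = λ² - 13 - 18 = 25 - 31 ≡ 13; y = λ·(13 - 13) - 7 ≡ 12. → (13, 12)

(13, 12)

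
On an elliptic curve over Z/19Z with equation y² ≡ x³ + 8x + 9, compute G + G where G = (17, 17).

tangent at (17, 17): λ = (3·17² + 8)/(2·17) ≡ 1/15. 15⁻¹ ≡ 14 (mod 19), so λ ≡ 1·14 ≡ 14.
  x = λ² - 17 - 17 = 196 - 34 ≡ 10; y = λ·(17 - 10) - 17 ≡ 5. → (10, 5)

(10, 5)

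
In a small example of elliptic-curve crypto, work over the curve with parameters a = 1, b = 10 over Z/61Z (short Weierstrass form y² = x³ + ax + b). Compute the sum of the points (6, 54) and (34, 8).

(57, 8)

(6, 54) + (34, 8). λ = (8 - 54)/(34 - 6) ≡ 15/28 mod 61. 28⁻¹ ≡ 24 (mod 61), so λ ≡ 55.
  x = λ² - 6 - 34 = 3025 - 40 ≡ 57; y = λ·(6 - 57) - 54 ≡ 8. → (57, 8)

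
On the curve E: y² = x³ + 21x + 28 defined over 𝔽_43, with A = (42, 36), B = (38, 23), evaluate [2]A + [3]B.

First 2A:
Repeated addition: build up to 2A.
2A: tangent at (42, 36): λ = (3·42² + 21)/(2·36) ≡ 24/29. 29⁻¹ ≡ 3 (mod 43) since 29·3 = 87 ≡ 1, so λ ≡ 24·3 ≡ 29.
  x = λ² - 42 - 42 = 841 - 84 ≡ 26; y = λ·(42 - 26) - 36 ≡ 41. → (26, 41)
2A = (26, 41).
Next 3B:
Repeated addition: build up to 3B.
2B: tangent at (38, 23): λ = (3·38² + 21)/(2·23) ≡ 10/3. 3⁻¹ ≡ 29 (mod 43), so λ ≡ 10·29 ≡ 32.
  x = λ² - 38 - 38 = 1024 - 76 ≡ 2; y = λ·(38 - 2) - 23 ≡ 11. → (2, 11)
3B: (2, 11) + (38, 23). λ = (23 - 11)/(38 - 2) ≡ 12/36 mod 43. 36⁻¹ ≡ 6 (mod 43) since 36·6 = 216 ≡ 1, so λ ≡ 29.
  x = λ² - 2 - 38 = 841 - 40 ≡ 27; y = λ·(2 - 27) - 11 ≡ 38. → (27, 38)
3B = (27, 38).
Finally 2A + 3B:
(26, 41) + (27, 38). λ = (38 - 41)/(27 - 26) ≡ 40/1 mod 43. 1⁻¹ ≡ 1 (mod 43) since 1·1 = 1 ≡ 1, so λ ≡ 40.
  x = λ² - 26 - 27 = 1600 - 53 ≡ 42; y = λ·(26 - 42) - 41 ≡ 7. → (42, 7)

(42, 7)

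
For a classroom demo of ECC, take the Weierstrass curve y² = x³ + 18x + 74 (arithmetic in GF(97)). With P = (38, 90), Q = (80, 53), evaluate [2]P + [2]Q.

First 2P:
Repeated addition: build up to 2P.
2P: tangent at (38, 90): λ = (3·38² + 18)/(2·90) ≡ 82/83. 83⁻¹ ≡ 90 (mod 97) since 83·90 = 7470 ≡ 1, so λ ≡ 82·90 ≡ 8.
  x = λ² - 38 - 38 = 64 - 76 ≡ 85; y = λ·(38 - 85) - 90 ≡ 19. → (85, 19)
2P = (85, 19).
Next 2Q:
Repeated addition: build up to 2Q.
2Q: tangent at (80, 53): λ = (3·80² + 18)/(2·53) ≡ 12/9. 9⁻¹ ≡ 54 (mod 97), so λ ≡ 12·54 ≡ 66.
  x = λ² - 80 - 80 = 4356 - 160 ≡ 25; y = λ·(80 - 25) - 53 ≡ 85. → (25, 85)
2Q = (25, 85).
Finally 2P + 2Q:
(85, 19) + (25, 85). λ = (85 - 19)/(25 - 85) ≡ 66/37 mod 97. 37⁻¹ ≡ 21 (mod 97) since 37·21 = 777 ≡ 1, so λ ≡ 28.
  x = λ² - 85 - 25 = 784 - 110 ≡ 92; y = λ·(85 - 92) - 19 ≡ 76. → (92, 76)

(92, 76)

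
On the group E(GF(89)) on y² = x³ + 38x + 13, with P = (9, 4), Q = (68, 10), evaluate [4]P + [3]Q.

(74, 47)

First 4P:
Double-and-add on 4 = (100)₂. Start with P = (9, 4) for the leading 1-bit.
double: tangent at (9, 4): λ = (3·9² + 38)/(2·4) ≡ 14/8. 8⁻¹ ≡ 78 (mod 89), so λ ≡ 14·78 ≡ 24.
  x = λ² - 9 - 9 = 576 - 18 ≡ 24; y = λ·(9 - 24) - 4 ≡ 81. → (24, 81)
double: tangent at (24, 81): λ = (3·24² + 38)/(2·81) ≡ 75/73. 73⁻¹ ≡ 50 (mod 89) since 73·50 = 3650 ≡ 1, so λ ≡ 75·50 ≡ 12.
  x = λ² - 24 - 24 = 144 - 48 ≡ 7; y = λ·(24 - 7) - 81 ≡ 34. → (7, 34)
4P = (7, 34).
Next 3Q:
Repeated addition: build up to 3Q.
2Q: tangent at (68, 10): λ = (3·68² + 38)/(2·10) ≡ 26/20. 20⁻¹ ≡ 49 (mod 89), so λ ≡ 26·49 ≡ 28.
  x = λ² - 68 - 68 = 784 - 136 ≡ 25; y = λ·(68 - 25) - 10 ≡ 37. → (25, 37)
3Q: (25, 37) + (68, 10). λ = (10 - 37)/(68 - 25) ≡ 62/43 mod 89. 43⁻¹ ≡ 29 (mod 89), so λ ≡ 18.
  x = λ² - 25 - 68 = 324 - 93 ≡ 53; y = λ·(25 - 53) - 37 ≡ 82. → (53, 82)
3Q = (53, 82).
Finally 4P + 3Q:
(7, 34) + (53, 82). λ = (82 - 34)/(53 - 7) ≡ 48/46 mod 89. 46⁻¹ ≡ 60 (mod 89), so λ ≡ 32.
  x = λ² - 7 - 53 = 1024 - 60 ≡ 74; y = λ·(7 - 74) - 34 ≡ 47. → (74, 47)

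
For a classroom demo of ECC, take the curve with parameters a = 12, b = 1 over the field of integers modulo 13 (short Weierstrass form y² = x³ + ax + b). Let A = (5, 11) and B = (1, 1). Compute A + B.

(10, 9)

(5, 11) + (1, 1). λ = (1 - 11)/(1 - 5) ≡ 3/9 mod 13. 9⁻¹ ≡ 3 (mod 13), so λ ≡ 9.
  x = λ² - 5 - 1 = 81 - 6 ≡ 10; y = λ·(5 - 10) - 11 ≡ 9. → (10, 9)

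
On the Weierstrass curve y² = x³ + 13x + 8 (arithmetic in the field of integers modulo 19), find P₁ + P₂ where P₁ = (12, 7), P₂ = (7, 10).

(12, 7) + (7, 10). λ = (10 - 7)/(7 - 12) ≡ 3/14 mod 19. 14⁻¹ ≡ 15 (mod 19), so λ ≡ 7.
  x = λ² - 12 - 7 = 49 - 19 ≡ 11; y = λ·(12 - 11) - 7 ≡ 0. → (11, 0)

(11, 0)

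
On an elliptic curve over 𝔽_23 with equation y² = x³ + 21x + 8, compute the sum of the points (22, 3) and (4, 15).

(22, 3) + (4, 15). λ = (15 - 3)/(4 - 22) ≡ 12/5 mod 23. 5⁻¹ ≡ 14 (mod 23), so λ ≡ 7.
  x = λ² - 22 - 4 = 49 - 26 ≡ 0; y = λ·(22 - 0) - 3 ≡ 13. → (0, 13)

(0, 13)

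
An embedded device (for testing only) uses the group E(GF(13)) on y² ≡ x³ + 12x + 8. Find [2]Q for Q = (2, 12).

tangent at (2, 12): λ = (3·2² + 12)/(2·12) ≡ 11/11. 11⁻¹ ≡ 6 (mod 13), so λ ≡ 11·6 ≡ 1.
  x = λ² - 2 - 2 = 1 - 4 ≡ 10; y = λ·(2 - 10) - 12 ≡ 6. → (10, 6)

(10, 6)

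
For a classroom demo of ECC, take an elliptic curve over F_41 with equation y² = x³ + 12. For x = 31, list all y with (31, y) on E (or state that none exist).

x³ + 0x + 12 = 29803 ≡ 37 (mod 41).
Square roots of 37 mod 41: 18 and 23 (since 18² = 324 ≡ 37).

18, 23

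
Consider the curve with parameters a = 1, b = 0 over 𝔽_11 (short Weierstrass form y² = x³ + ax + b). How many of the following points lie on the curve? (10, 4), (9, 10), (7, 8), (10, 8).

3

(10, 4): 4² ≡ 5, rhs ≡ 9 → off.
(9, 10): 10² ≡ 1, rhs ≡ 1 → on.
(7, 8): 8² ≡ 9, rhs ≡ 9 → on.
(10, 8): 8² ≡ 9, rhs ≡ 9 → on.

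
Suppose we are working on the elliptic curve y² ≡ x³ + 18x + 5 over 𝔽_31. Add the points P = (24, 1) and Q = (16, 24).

(24, 1) + (16, 24). λ = (24 - 1)/(16 - 24) ≡ 23/23 mod 31. 23⁻¹ ≡ 27 (mod 31), so λ ≡ 1.
  x = λ² - 24 - 16 = 1 - 40 ≡ 23; y = λ·(24 - 23) - 1 ≡ 0. → (23, 0)

(23, 0)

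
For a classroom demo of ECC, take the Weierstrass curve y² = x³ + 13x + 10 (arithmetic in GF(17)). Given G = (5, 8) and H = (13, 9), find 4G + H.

(10, 16)

First 4G:
Double-and-add on 4 = (100)₂. Start with G = (5, 8) for the leading 1-bit.
double: tangent at (5, 8): λ = (3·5² + 13)/(2·8) ≡ 3/16. 16⁻¹ ≡ 16 (mod 17) since 16·16 = 256 ≡ 1, so λ ≡ 3·16 ≡ 14.
  x = λ² - 5 - 5 = 196 - 10 ≡ 16; y = λ·(5 - 16) - 8 ≡ 8. → (16, 8)
double: tangent at (16, 8): λ = (3·16² + 13)/(2·8) ≡ 16/16. 16⁻¹ ≡ 16 (mod 17), so λ ≡ 16·16 ≡ 1.
  x = λ² - 16 - 16 = 1 - 32 ≡ 3; y = λ·(16 - 3) - 8 ≡ 5. → (3, 5)
4G = (3, 5).
Finally 4G + H:
(3, 5) + (13, 9). λ = (9 - 5)/(13 - 3) ≡ 4/10 mod 17. 10⁻¹ ≡ 12 (mod 17), so λ ≡ 14.
  x = λ² - 3 - 13 = 196 - 16 ≡ 10; y = λ·(3 - 10) - 5 ≡ 16. → (10, 16)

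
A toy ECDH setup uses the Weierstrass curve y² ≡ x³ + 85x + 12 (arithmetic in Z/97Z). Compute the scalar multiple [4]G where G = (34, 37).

(82, 55)

Repeated addition: build up to 4G.
2G: tangent at (34, 37): λ = (3·34² + 85)/(2·37) ≡ 61/74. 74⁻¹ ≡ 59 (mod 97) since 74·59 = 4366 ≡ 1, so λ ≡ 61·59 ≡ 10.
  x = λ² - 34 - 34 = 100 - 68 ≡ 32; y = λ·(34 - 32) - 37 ≡ 80. → (32, 80)
3G: (32, 80) + (34, 37). λ = (37 - 80)/(34 - 32) ≡ 54/2 mod 97. 2⁻¹ ≡ 49 (mod 97), so λ ≡ 27.
  x = λ² - 32 - 34 = 729 - 66 ≡ 81; y = λ·(32 - 81) - 80 ≡ 52. → (81, 52)
4G: (81, 52) + (34, 37). λ = (37 - 52)/(34 - 81) ≡ 82/50 mod 97. 50⁻¹ ≡ 33 (mod 97), so λ ≡ 87.
  x = λ² - 81 - 34 = 7569 - 115 ≡ 82; y = λ·(81 - 82) - 52 ≡ 55. → (82, 55)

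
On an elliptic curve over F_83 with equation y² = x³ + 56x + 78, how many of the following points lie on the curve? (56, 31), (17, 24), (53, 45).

2

(56, 31): 31² ≡ 48, rhs ≡ 48 → on.
(17, 24): 24² ≡ 78, rhs ≡ 50 → off.
(53, 45): 45² ≡ 33, rhs ≡ 33 → on.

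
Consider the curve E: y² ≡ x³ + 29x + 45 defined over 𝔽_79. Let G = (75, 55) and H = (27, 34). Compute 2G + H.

First 2G:
Repeated addition: build up to 2G.
2G: tangent at (75, 55): λ = (3·75² + 29)/(2·55) ≡ 77/31. 31⁻¹ ≡ 51 (mod 79), so λ ≡ 77·51 ≡ 56.
  x = λ² - 75 - 75 = 3136 - 150 ≡ 63; y = λ·(75 - 63) - 55 ≡ 64. → (63, 64)
2G = (63, 64).
Finally 2G + H:
(63, 64) + (27, 34). λ = (34 - 64)/(27 - 63) ≡ 49/43 mod 79. 43⁻¹ ≡ 68 (mod 79) since 43·68 = 2924 ≡ 1, so λ ≡ 14.
  x = λ² - 63 - 27 = 196 - 90 ≡ 27; y = λ·(63 - 27) - 64 ≡ 45. → (27, 45)

(27, 45)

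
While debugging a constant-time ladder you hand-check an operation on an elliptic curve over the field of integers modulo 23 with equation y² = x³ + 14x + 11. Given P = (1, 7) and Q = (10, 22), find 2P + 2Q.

(4, 4)

First 2P:
Repeated addition: build up to 2P.
2P: tangent at (1, 7): λ = (3·1² + 14)/(2·7) ≡ 17/14. 14⁻¹ ≡ 5 (mod 23) since 14·5 = 70 ≡ 1, so λ ≡ 17·5 ≡ 16.
  x = λ² - 1 - 1 = 256 - 2 ≡ 1; y = λ·(1 - 1) - 7 ≡ 16. → (1, 16)
2P = (1, 16).
Next 2Q:
Repeated addition: build up to 2Q.
2Q: tangent at (10, 22): λ = (3·10² + 14)/(2·22) ≡ 15/21. 21⁻¹ ≡ 11 (mod 23) since 21·11 = 231 ≡ 1, so λ ≡ 15·11 ≡ 4.
  x = λ² - 10 - 10 = 16 - 20 ≡ 19; y = λ·(10 - 19) - 22 ≡ 11. → (19, 11)
2Q = (19, 11).
Finally 2P + 2Q:
(1, 16) + (19, 11). λ = (11 - 16)/(19 - 1) ≡ 18/18 mod 23. 18⁻¹ ≡ 9 (mod 23), so λ ≡ 1.
  x = λ² - 1 - 19 = 1 - 20 ≡ 4; y = λ·(1 - 4) - 16 ≡ 4. → (4, 4)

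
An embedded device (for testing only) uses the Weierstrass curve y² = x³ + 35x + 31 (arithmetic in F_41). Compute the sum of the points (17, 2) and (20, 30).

(0, 20)

(17, 2) + (20, 30). λ = (30 - 2)/(20 - 17) ≡ 28/3 mod 41. 3⁻¹ ≡ 14 (mod 41), so λ ≡ 23.
  x = λ² - 17 - 20 = 529 - 37 ≡ 0; y = λ·(17 - 0) - 2 ≡ 20. → (0, 20)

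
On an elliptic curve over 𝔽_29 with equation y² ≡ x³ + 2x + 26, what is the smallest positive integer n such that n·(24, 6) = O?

9

2P: tangent at (24, 6): λ = (3·24² + 2)/(2·6) ≡ 19/12. 12⁻¹ ≡ 17 (mod 29) since 12·17 = 204 ≡ 1, so λ ≡ 19·17 ≡ 4.
  x = λ² - 24 - 24 = 16 - 48 ≡ 26; y = λ·(24 - 26) - 6 ≡ 15. → (26, 15)
3P: (26, 15) + (24, 6). λ = (6 - 15)/(24 - 26) ≡ 20/27 mod 29. 27⁻¹ ≡ 14 (mod 29) since 27·14 = 378 ≡ 1, so λ ≡ 19.
  x = λ² - 26 - 24 = 361 - 50 ≡ 21; y = λ·(26 - 21) - 15 ≡ 22. → (21, 22)
4P: (21, 22) + (24, 6). λ = (6 - 22)/(24 - 21) ≡ 13/3 mod 29. 3⁻¹ ≡ 10 (mod 29), so λ ≡ 14.
  x = λ² - 21 - 24 = 196 - 45 ≡ 6; y = λ·(21 - 6) - 22 ≡ 14. → (6, 14)
5P: (6, 14) + (24, 6). λ = (6 - 14)/(24 - 6) ≡ 21/18 mod 29. 18⁻¹ ≡ 21 (mod 29), so λ ≡ 6.
  x = λ² - 6 - 24 = 36 - 30 ≡ 6; y = λ·(6 - 6) - 14 ≡ 15. → (6, 15)
6P: (6, 15) + (24, 6). λ = (6 - 15)/(24 - 6) ≡ 20/18 mod 29. 18⁻¹ ≡ 21 (mod 29), so λ ≡ 14.
  x = λ² - 6 - 24 = 196 - 30 ≡ 21; y = λ·(6 - 21) - 15 ≡ 7. → (21, 7)
7P: (21, 7) + (24, 6). λ = (6 - 7)/(24 - 21) ≡ 28/3 mod 29. 3⁻¹ ≡ 10 (mod 29) since 3·10 = 30 ≡ 1, so λ ≡ 19.
  x = λ² - 21 - 24 = 361 - 45 ≡ 26; y = λ·(21 - 26) - 7 ≡ 14. → (26, 14)
8P: (26, 14) + (24, 6). λ = (6 - 14)/(24 - 26) ≡ 21/27 mod 29. 27⁻¹ ≡ 14 (mod 29) since 27·14 = 378 ≡ 1, so λ ≡ 4.
  x = λ² - 26 - 24 = 16 - 50 ≡ 24; y = λ·(26 - 24) - 14 ≡ 23. → (24, 23)
9P: (24, 23) + (24, 6): same x and y₁ ≡ -y₂, so the sum is O.
9P = O, so the order is 9.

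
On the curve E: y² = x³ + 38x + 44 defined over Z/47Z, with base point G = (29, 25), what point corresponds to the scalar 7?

Double-and-add on 7 = (111)₂. Start with G = (29, 25) for the leading 1-bit.
double: tangent at (29, 25): λ = (3·29² + 38)/(2·25) ≡ 23/3. 3⁻¹ ≡ 16 (mod 47) since 3·16 = 48 ≡ 1, so λ ≡ 23·16 ≡ 39.
  x = λ² - 29 - 29 = 1521 - 58 ≡ 6; y = λ·(29 - 6) - 25 ≡ 26. → (6, 26)
add G: (6, 26) + (29, 25). λ = (25 - 26)/(29 - 6) ≡ 46/23 mod 47. 23⁻¹ ≡ 45 (mod 47), so λ ≡ 2.
  x = λ² - 6 - 29 = 4 - 35 ≡ 16; y = λ·(6 - 16) - 26 ≡ 1. → (16, 1)
double: tangent at (16, 1): λ = (3·16² + 38)/(2·1) ≡ 7/2. 2⁻¹ ≡ 24 (mod 47), so λ ≡ 7·24 ≡ 27.
  x = λ² - 16 - 16 = 729 - 32 ≡ 39; y = λ·(16 - 39) - 1 ≡ 36. → (39, 36)
add G: (39, 36) + (29, 25). λ = (25 - 36)/(29 - 39) ≡ 36/37 mod 47. 37⁻¹ ≡ 14 (mod 47) since 37·14 = 518 ≡ 1, so λ ≡ 34.
  x = λ² - 39 - 29 = 1156 - 68 ≡ 7; y = λ·(39 - 7) - 36 ≡ 18. → (7, 18)

(7, 18)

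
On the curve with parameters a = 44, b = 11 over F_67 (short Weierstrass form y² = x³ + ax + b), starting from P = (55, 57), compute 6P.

Double-and-add on 6 = (110)₂. Start with P = (55, 57) for the leading 1-bit.
double: tangent at (55, 57): λ = (3·55² + 44)/(2·57) ≡ 7/47. 47⁻¹ ≡ 10 (mod 67), so λ ≡ 7·10 ≡ 3.
  x = λ² - 55 - 55 = 9 - 110 ≡ 33; y = λ·(55 - 33) - 57 ≡ 9. → (33, 9)
add P: (33, 9) + (55, 57). λ = (57 - 9)/(55 - 33) ≡ 48/22 mod 67. 22⁻¹ ≡ 64 (mod 67), so λ ≡ 57.
  x = λ² - 33 - 55 = 3249 - 88 ≡ 12; y = λ·(33 - 12) - 9 ≡ 49. → (12, 49)
double: tangent at (12, 49): λ = (3·12² + 44)/(2·49) ≡ 7/31. 31⁻¹ ≡ 13 (mod 67), so λ ≡ 7·13 ≡ 24.
  x = λ² - 12 - 12 = 576 - 24 ≡ 16; y = λ·(12 - 16) - 49 ≡ 56. → (16, 56)

(16, 56)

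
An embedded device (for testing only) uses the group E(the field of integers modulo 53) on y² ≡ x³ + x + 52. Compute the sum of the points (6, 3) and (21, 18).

(27, 29)

(6, 3) + (21, 18). λ = (18 - 3)/(21 - 6) ≡ 15/15 mod 53. 15⁻¹ ≡ 46 (mod 53) since 15·46 = 690 ≡ 1, so λ ≡ 1.
  x = λ² - 6 - 21 = 1 - 27 ≡ 27; y = λ·(6 - 27) - 3 ≡ 29. → (27, 29)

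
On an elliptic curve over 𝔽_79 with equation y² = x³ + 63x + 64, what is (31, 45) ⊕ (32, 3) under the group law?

(31, 45) + (32, 3). λ = (3 - 45)/(32 - 31) ≡ 37/1 mod 79. 1⁻¹ ≡ 1 (mod 79) since 1·1 = 1 ≡ 1, so λ ≡ 37.
  x = λ² - 31 - 32 = 1369 - 63 ≡ 42; y = λ·(31 - 42) - 45 ≡ 22. → (42, 22)

(42, 22)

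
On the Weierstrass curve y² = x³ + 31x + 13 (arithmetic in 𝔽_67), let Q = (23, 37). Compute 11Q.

(39, 43)

Double-and-add on 11 = (1011)₂. Start with Q = (23, 37) for the leading 1-bit.
double: tangent at (23, 37): λ = (3·23² + 31)/(2·37) ≡ 10/7. 7⁻¹ ≡ 48 (mod 67), so λ ≡ 10·48 ≡ 11.
  x = λ² - 23 - 23 = 121 - 46 ≡ 8; y = λ·(23 - 8) - 37 ≡ 61. → (8, 61)
double: tangent at (8, 61): λ = (3·8² + 31)/(2·61) ≡ 22/55. 55⁻¹ ≡ 39 (mod 67), so λ ≡ 22·39 ≡ 54.
  x = λ² - 8 - 8 = 2916 - 16 ≡ 19; y = λ·(8 - 19) - 61 ≡ 15. → (19, 15)
add Q: (19, 15) + (23, 37). λ = (37 - 15)/(23 - 19) ≡ 22/4 mod 67. 4⁻¹ ≡ 17 (mod 67) since 4·17 = 68 ≡ 1, so λ ≡ 39.
  x = λ² - 19 - 23 = 1521 - 42 ≡ 5; y = λ·(19 - 5) - 15 ≡ 62. → (5, 62)
double: tangent at (5, 62): λ = (3·5² + 31)/(2·62) ≡ 39/57. 57⁻¹ ≡ 20 (mod 67), so λ ≡ 39·20 ≡ 43.
  x = λ² - 5 - 5 = 1849 - 10 ≡ 30; y = λ·(5 - 30) - 62 ≡ 2. → (30, 2)
add Q: (30, 2) + (23, 37). λ = (37 - 2)/(23 - 30) ≡ 35/60 mod 67. 60⁻¹ ≡ 19 (mod 67), so λ ≡ 62.
  x = λ² - 30 - 23 = 3844 - 53 ≡ 39; y = λ·(30 - 39) - 2 ≡ 43. → (39, 43)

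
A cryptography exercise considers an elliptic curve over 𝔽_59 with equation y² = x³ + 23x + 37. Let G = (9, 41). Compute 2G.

(4, 4)

tangent at (9, 41): λ = (3·9² + 23)/(2·41) ≡ 30/23. 23⁻¹ ≡ 18 (mod 59), so λ ≡ 30·18 ≡ 9.
  x = λ² - 9 - 9 = 81 - 18 ≡ 4; y = λ·(9 - 4) - 41 ≡ 4. → (4, 4)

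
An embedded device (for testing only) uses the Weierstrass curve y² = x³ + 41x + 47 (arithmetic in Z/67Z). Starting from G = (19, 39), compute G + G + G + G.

Double-and-add on 4 = (100)₂. Start with G = (19, 39) for the leading 1-bit.
double: tangent at (19, 39): λ = (3·19² + 41)/(2·39) ≡ 52/11. 11⁻¹ ≡ 61 (mod 67), so λ ≡ 52·61 ≡ 23.
  x = λ² - 19 - 19 = 529 - 38 ≡ 22; y = λ·(19 - 22) - 39 ≡ 26. → (22, 26)
double: tangent at (22, 26): λ = (3·22² + 41)/(2·26) ≡ 19/52. 52⁻¹ ≡ 58 (mod 67), so λ ≡ 19·58 ≡ 30.
  x = λ² - 22 - 22 = 900 - 44 ≡ 52; y = λ·(22 - 52) - 26 ≡ 12. → (52, 12)

(52, 12)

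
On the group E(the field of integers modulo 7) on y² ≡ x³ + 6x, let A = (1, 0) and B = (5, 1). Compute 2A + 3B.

(5, 6)

First 2A:
Repeated addition: build up to 2A.
2A: (1, 0) + (1, 0): same x and y₁ ≡ -y₂, so the sum is ∞.
2A = ∞.
Next 3B:
Repeated addition: build up to 3B.
2B: tangent at (5, 1): λ = (3·5² + 6)/(2·1) ≡ 4/2. 2⁻¹ ≡ 4 (mod 7), so λ ≡ 4·4 ≡ 2.
  x = λ² - 5 - 5 = 4 - 10 ≡ 1; y = λ·(5 - 1) - 1 ≡ 0. → (1, 0)
3B: (1, 0) + (5, 1). λ = (1 - 0)/(5 - 1) ≡ 1/4 mod 7. 4⁻¹ ≡ 2 (mod 7) since 4·2 = 8 ≡ 1, so λ ≡ 2.
  x = λ² - 1 - 5 = 4 - 6 ≡ 5; y = λ·(1 - 5) - 0 ≡ 6. → (5, 6)
3B = (5, 6).
Finally 2A + 3B:
∞ + (5, 6) = (5, 6) (identity).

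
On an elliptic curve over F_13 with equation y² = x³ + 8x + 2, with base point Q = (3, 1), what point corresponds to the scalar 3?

(11, 11)

Repeated addition: build up to 3Q.
2Q: tangent at (3, 1): λ = (3·3² + 8)/(2·1) ≡ 9/2. 2⁻¹ ≡ 7 (mod 13) since 2·7 = 14 ≡ 1, so λ ≡ 9·7 ≡ 11.
  x = λ² - 3 - 3 = 121 - 6 ≡ 11; y = λ·(3 - 11) - 1 ≡ 2. → (11, 2)
3Q: (11, 2) + (3, 1). λ = (1 - 2)/(3 - 11) ≡ 12/5 mod 13. 5⁻¹ ≡ 8 (mod 13), so λ ≡ 5.
  x = λ² - 11 - 3 = 25 - 14 ≡ 11; y = λ·(11 - 11) - 2 ≡ 11. → (11, 11)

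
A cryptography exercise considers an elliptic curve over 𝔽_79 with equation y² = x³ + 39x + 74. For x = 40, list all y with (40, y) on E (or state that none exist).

x³ + 39x + 74 = 65634 ≡ 64 (mod 79).
Square roots of 64 mod 79: 8 and 71 (since 8² = 64 ≡ 64).

8, 71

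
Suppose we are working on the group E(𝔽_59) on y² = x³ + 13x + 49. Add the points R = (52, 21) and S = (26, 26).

(30, 2)

(52, 21) + (26, 26). λ = (26 - 21)/(26 - 52) ≡ 5/33 mod 59. 33⁻¹ ≡ 34 (mod 59), so λ ≡ 52.
  x = λ² - 52 - 26 = 2704 - 78 ≡ 30; y = λ·(52 - 30) - 21 ≡ 2. → (30, 2)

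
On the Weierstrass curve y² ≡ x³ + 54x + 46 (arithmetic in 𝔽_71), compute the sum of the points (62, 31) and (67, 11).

(29, 50)

(62, 31) + (67, 11). λ = (11 - 31)/(67 - 62) ≡ 51/5 mod 71. 5⁻¹ ≡ 57 (mod 71), so λ ≡ 67.
  x = λ² - 62 - 67 = 4489 - 129 ≡ 29; y = λ·(62 - 29) - 31 ≡ 50. → (29, 50)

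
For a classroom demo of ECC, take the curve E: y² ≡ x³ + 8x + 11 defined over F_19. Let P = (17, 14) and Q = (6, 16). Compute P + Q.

(2, 4)

(17, 14) + (6, 16). λ = (16 - 14)/(6 - 17) ≡ 2/8 mod 19. 8⁻¹ ≡ 12 (mod 19), so λ ≡ 5.
  x = λ² - 17 - 6 = 25 - 23 ≡ 2; y = λ·(17 - 2) - 14 ≡ 4. → (2, 4)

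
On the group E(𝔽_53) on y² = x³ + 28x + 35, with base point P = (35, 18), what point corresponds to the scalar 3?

(4, 23)

Repeated addition: build up to 3P.
2P: tangent at (35, 18): λ = (3·35² + 28)/(2·18) ≡ 46/36. 36⁻¹ ≡ 28 (mod 53) since 36·28 = 1008 ≡ 1, so λ ≡ 46·28 ≡ 16.
  x = λ² - 35 - 35 = 256 - 70 ≡ 27; y = λ·(35 - 27) - 18 ≡ 4. → (27, 4)
3P: (27, 4) + (35, 18). λ = (18 - 4)/(35 - 27) ≡ 14/8 mod 53. 8⁻¹ ≡ 20 (mod 53) since 8·20 = 160 ≡ 1, so λ ≡ 15.
  x = λ² - 27 - 35 = 225 - 62 ≡ 4; y = λ·(27 - 4) - 4 ≡ 23. → (4, 23)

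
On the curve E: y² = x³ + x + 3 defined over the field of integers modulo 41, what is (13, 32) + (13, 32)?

(33, 4)

tangent at (13, 32): λ = (3·13² + 1)/(2·32) ≡ 16/23. 23⁻¹ ≡ 25 (mod 41), so λ ≡ 16·25 ≡ 31.
  x = λ² - 13 - 13 = 961 - 26 ≡ 33; y = λ·(13 - 33) - 32 ≡ 4. → (33, 4)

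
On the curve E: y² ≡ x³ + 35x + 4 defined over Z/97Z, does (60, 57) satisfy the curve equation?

yes

y² = 57² ≡ 48; x³ + 35x + 4 = 218104 ≡ 48 (mod 97). 48 = 48.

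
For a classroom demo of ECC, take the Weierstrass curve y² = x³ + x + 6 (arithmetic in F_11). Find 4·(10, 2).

(8, 3)

Write Q = (10, 2).
Double-and-add on 4 = (100)₂. Start with Q = (10, 2) for the leading 1-bit.
double: tangent at (10, 2): λ = (3·10² + 1)/(2·2) ≡ 4/4. 4⁻¹ ≡ 3 (mod 11) since 4·3 = 12 ≡ 1, so λ ≡ 4·3 ≡ 1.
  x = λ² - 10 - 10 = 1 - 20 ≡ 3; y = λ·(10 - 3) - 2 ≡ 5. → (3, 5)
double: tangent at (3, 5): λ = (3·3² + 1)/(2·5) ≡ 6/10. 10⁻¹ ≡ 10 (mod 11), so λ ≡ 6·10 ≡ 5.
  x = λ² - 3 - 3 = 25 - 6 ≡ 8; y = λ·(3 - 8) - 5 ≡ 3. → (8, 3)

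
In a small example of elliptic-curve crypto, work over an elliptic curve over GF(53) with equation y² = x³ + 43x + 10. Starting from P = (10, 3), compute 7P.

(29, 10)

Double-and-add on 7 = (111)₂. Start with P = (10, 3) for the leading 1-bit.
double: tangent at (10, 3): λ = (3·10² + 43)/(2·3) ≡ 25/6. 6⁻¹ ≡ 9 (mod 53), so λ ≡ 25·9 ≡ 13.
  x = λ² - 10 - 10 = 169 - 20 ≡ 43; y = λ·(10 - 43) - 3 ≡ 45. → (43, 45)
add P: (43, 45) + (10, 3). λ = (3 - 45)/(10 - 43) ≡ 11/20 mod 53. 20⁻¹ ≡ 8 (mod 53) since 20·8 = 160 ≡ 1, so λ ≡ 35.
  x = λ² - 43 - 10 = 1225 - 53 ≡ 6; y = λ·(43 - 6) - 45 ≡ 31. → (6, 31)
double: tangent at (6, 31): λ = (3·6² + 43)/(2·31) ≡ 45/9. 9⁻¹ ≡ 6 (mod 53), so λ ≡ 45·6 ≡ 5.
  x = λ² - 6 - 6 = 25 - 12 ≡ 13; y = λ·(6 - 13) - 31 ≡ 40. → (13, 40)
add P: (13, 40) + (10, 3). λ = (3 - 40)/(10 - 13) ≡ 16/50 mod 53. 50⁻¹ ≡ 35 (mod 53) since 50·35 = 1750 ≡ 1, so λ ≡ 30.
  x = λ² - 13 - 10 = 900 - 23 ≡ 29; y = λ·(13 - 29) - 40 ≡ 10. → (29, 10)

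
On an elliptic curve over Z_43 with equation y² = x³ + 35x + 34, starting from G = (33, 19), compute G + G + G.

Repeated addition: build up to 3G.
2G: tangent at (33, 19): λ = (3·33² + 35)/(2·19) ≡ 34/38. 38⁻¹ ≡ 17 (mod 43), so λ ≡ 34·17 ≡ 19.
  x = λ² - 33 - 33 = 361 - 66 ≡ 37; y = λ·(33 - 37) - 19 ≡ 34. → (37, 34)
3G: (37, 34) + (33, 19). λ = (19 - 34)/(33 - 37) ≡ 28/39 mod 43. 39⁻¹ ≡ 32 (mod 43) since 39·32 = 1248 ≡ 1, so λ ≡ 36.
  x = λ² - 37 - 33 = 1296 - 70 ≡ 22; y = λ·(37 - 22) - 34 ≡ 33. → (22, 33)

(22, 33)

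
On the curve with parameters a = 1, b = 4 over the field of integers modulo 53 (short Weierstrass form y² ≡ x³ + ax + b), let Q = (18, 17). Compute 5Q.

Double-and-add on 5 = (101)₂. Start with Q = (18, 17) for the leading 1-bit.
double: tangent at (18, 17): λ = (3·18² + 1)/(2·17) ≡ 19/34. 34⁻¹ ≡ 39 (mod 53), so λ ≡ 19·39 ≡ 52.
  x = λ² - 18 - 18 = 2704 - 36 ≡ 18; y = λ·(18 - 18) - 17 ≡ 36. → (18, 36)
double: tangent at (18, 36): λ = (3·18² + 1)/(2·36) ≡ 19/19. 19⁻¹ ≡ 14 (mod 53), so λ ≡ 19·14 ≡ 1.
  x = λ² - 18 - 18 = 1 - 36 ≡ 18; y = λ·(18 - 18) - 36 ≡ 17. → (18, 17)
add Q: tangent at (18, 17): λ = (3·18² + 1)/(2·17) ≡ 19/34. 34⁻¹ ≡ 39 (mod 53) since 34·39 = 1326 ≡ 1, so λ ≡ 19·39 ≡ 52.
  x = λ² - 18 - 18 = 2704 - 36 ≡ 18; y = λ·(18 - 18) - 17 ≡ 36. → (18, 36)

(18, 36)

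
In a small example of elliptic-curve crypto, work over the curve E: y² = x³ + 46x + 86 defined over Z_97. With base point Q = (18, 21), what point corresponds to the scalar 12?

Repeated addition: build up to 12Q.
2Q: tangent at (18, 21): λ = (3·18² + 46)/(2·21) ≡ 48/42. 42⁻¹ ≡ 67 (mod 97) since 42·67 = 2814 ≡ 1, so λ ≡ 48·67 ≡ 15.
  x = λ² - 18 - 18 = 225 - 36 ≡ 92; y = λ·(18 - 92) - 21 ≡ 33. → (92, 33)
3Q: (92, 33) + (18, 21). λ = (21 - 33)/(18 - 92) ≡ 85/23 mod 97. 23⁻¹ ≡ 38 (mod 97) since 23·38 = 874 ≡ 1, so λ ≡ 29.
  x = λ² - 92 - 18 = 841 - 110 ≡ 52; y = λ·(92 - 52) - 33 ≡ 60. → (52, 60)
4Q: (52, 60) + (18, 21). λ = (21 - 60)/(18 - 52) ≡ 58/63 mod 97. 63⁻¹ ≡ 77 (mod 97), so λ ≡ 4.
  x = λ² - 52 - 18 = 16 - 70 ≡ 43; y = λ·(52 - 43) - 60 ≡ 73. → (43, 73)
5Q: (43, 73) + (18, 21). λ = (21 - 73)/(18 - 43) ≡ 45/72 mod 97. 72⁻¹ ≡ 31 (mod 97) since 72·31 = 2232 ≡ 1, so λ ≡ 37.
  x = λ² - 43 - 18 = 1369 - 61 ≡ 47; y = λ·(43 - 47) - 73 ≡ 70. → (47, 70)
6Q: (47, 70) + (18, 21). λ = (21 - 70)/(18 - 47) ≡ 48/68 mod 97. 68⁻¹ ≡ 10 (mod 97) since 68·10 = 680 ≡ 1, so λ ≡ 92.
  x = λ² - 47 - 18 = 8464 - 65 ≡ 57; y = λ·(47 - 57) - 70 ≡ 77. → (57, 77)
7Q: (57, 77) + (18, 21). λ = (21 - 77)/(18 - 57) ≡ 41/58 mod 97. 58⁻¹ ≡ 92 (mod 97), so λ ≡ 86.
  x = λ² - 57 - 18 = 7396 - 75 ≡ 46; y = λ·(57 - 46) - 77 ≡ 93. → (46, 93)
8Q: (46, 93) + (18, 21). λ = (21 - 93)/(18 - 46) ≡ 25/69 mod 97. 69⁻¹ ≡ 45 (mod 97) since 69·45 = 3105 ≡ 1, so λ ≡ 58.
  x = λ² - 46 - 18 = 3364 - 64 ≡ 2; y = λ·(46 - 2) - 93 ≡ 34. → (2, 34)
9Q: (2, 34) + (18, 21). λ = (21 - 34)/(18 - 2) ≡ 84/16 mod 97. 16⁻¹ ≡ 91 (mod 97) since 16·91 = 1456 ≡ 1, so λ ≡ 78.
  x = λ² - 2 - 18 = 6084 - 20 ≡ 50; y = λ·(2 - 50) - 34 ≡ 5. → (50, 5)
10Q: (50, 5) + (18, 21). λ = (21 - 5)/(18 - 50) ≡ 16/65 mod 97. 65⁻¹ ≡ 3 (mod 97), so λ ≡ 48.
  x = λ² - 50 - 18 = 2304 - 68 ≡ 5; y = λ·(50 - 5) - 5 ≡ 21. → (5, 21)
11Q: (5, 21) + (18, 21). λ = (21 - 21)/(18 - 5) ≡ 0/13 mod 97. 13⁻¹ ≡ 15 (mod 97), so λ ≡ 0.
  x = λ² - 5 - 18 = 0 - 23 ≡ 74; y = λ·(5 - 74) - 21 ≡ 76. → (74, 76)
12Q: (74, 76) + (18, 21). λ = (21 - 76)/(18 - 74) ≡ 42/41 mod 97. 41⁻¹ ≡ 71 (mod 97) since 41·71 = 2911 ≡ 1, so λ ≡ 72.
  x = λ² - 74 - 18 = 5184 - 92 ≡ 48; y = λ·(74 - 48) - 76 ≡ 50. → (48, 50)

(48, 50)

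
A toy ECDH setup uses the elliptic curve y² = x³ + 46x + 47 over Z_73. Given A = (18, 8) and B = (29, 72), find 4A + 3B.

(46, 0)

First 4A:
Repeated addition: build up to 4A.
2A: tangent at (18, 8): λ = (3·18² + 46)/(2·8) ≡ 69/16. 16⁻¹ ≡ 32 (mod 73), so λ ≡ 69·32 ≡ 18.
  x = λ² - 18 - 18 = 324 - 36 ≡ 69; y = λ·(18 - 69) - 8 ≡ 23. → (69, 23)
3A: (69, 23) + (18, 8). λ = (8 - 23)/(18 - 69) ≡ 58/22 mod 73. 22⁻¹ ≡ 10 (mod 73) since 22·10 = 220 ≡ 1, so λ ≡ 69.
  x = λ² - 69 - 18 = 4761 - 87 ≡ 2; y = λ·(69 - 2) - 23 ≡ 1. → (2, 1)
4A: (2, 1) + (18, 8). λ = (8 - 1)/(18 - 2) ≡ 7/16 mod 73. 16⁻¹ ≡ 32 (mod 73), so λ ≡ 5.
  x = λ² - 2 - 18 = 25 - 20 ≡ 5; y = λ·(2 - 5) - 1 ≡ 57. → (5, 57)
4A = (5, 57).
Next 3B:
Repeated addition: build up to 3B.
2B: tangent at (29, 72): λ = (3·29² + 46)/(2·72) ≡ 14/71. 71⁻¹ ≡ 36 (mod 73) since 71·36 = 2556 ≡ 1, so λ ≡ 14·36 ≡ 66.
  x = λ² - 29 - 29 = 4356 - 58 ≡ 64; y = λ·(29 - 64) - 72 ≡ 27. → (64, 27)
3B: (64, 27) + (29, 72). λ = (72 - 27)/(29 - 64) ≡ 45/38 mod 73. 38⁻¹ ≡ 25 (mod 73), so λ ≡ 30.
  x = λ² - 64 - 29 = 900 - 93 ≡ 4; y = λ·(64 - 4) - 27 ≡ 21. → (4, 21)
3B = (4, 21).
Finally 4A + 3B:
(5, 57) + (4, 21). λ = (21 - 57)/(4 - 5) ≡ 37/72 mod 73. 72⁻¹ ≡ 72 (mod 73), so λ ≡ 36.
  x = λ² - 5 - 4 = 1296 - 9 ≡ 46; y = λ·(5 - 46) - 57 ≡ 0. → (46, 0)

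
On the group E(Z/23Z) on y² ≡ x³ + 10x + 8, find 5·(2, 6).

(8, 18)

Write G = (2, 6).
Repeated addition: build up to 5G.
2G: tangent at (2, 6): λ = (3·2² + 10)/(2·6) ≡ 22/12. 12⁻¹ ≡ 2 (mod 23), so λ ≡ 22·2 ≡ 21.
  x = λ² - 2 - 2 = 441 - 4 ≡ 0; y = λ·(2 - 0) - 6 ≡ 13. → (0, 13)
3G: (0, 13) + (2, 6). λ = (6 - 13)/(2 - 0) ≡ 16/2 mod 23. 2⁻¹ ≡ 12 (mod 23) since 2·12 = 24 ≡ 1, so λ ≡ 8.
  x = λ² - 0 - 2 = 64 - 2 ≡ 16; y = λ·(0 - 16) - 13 ≡ 20. → (16, 20)
4G: (16, 20) + (2, 6). λ = (6 - 20)/(2 - 16) ≡ 9/9 mod 23. 9⁻¹ ≡ 18 (mod 23), so λ ≡ 1.
  x = λ² - 16 - 2 = 1 - 18 ≡ 6; y = λ·(16 - 6) - 20 ≡ 13. → (6, 13)
5G: (6, 13) + (2, 6). λ = (6 - 13)/(2 - 6) ≡ 16/19 mod 23. 19⁻¹ ≡ 17 (mod 23) since 19·17 = 323 ≡ 1, so λ ≡ 19.
  x = λ² - 6 - 2 = 361 - 8 ≡ 8; y = λ·(6 - 8) - 13 ≡ 18. → (8, 18)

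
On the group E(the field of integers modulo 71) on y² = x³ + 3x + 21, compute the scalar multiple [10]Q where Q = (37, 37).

(12, 62)

Double-and-add on 10 = (1010)₂. Start with Q = (37, 37) for the leading 1-bit.
double: tangent at (37, 37): λ = (3·37² + 3)/(2·37) ≡ 63/3. 3⁻¹ ≡ 24 (mod 71), so λ ≡ 63·24 ≡ 21.
  x = λ² - 37 - 37 = 441 - 74 ≡ 12; y = λ·(37 - 12) - 37 ≡ 62. → (12, 62)
double: tangent at (12, 62): λ = (3·12² + 3)/(2·62) ≡ 9/53. 53⁻¹ ≡ 67 (mod 71) since 53·67 = 3551 ≡ 1, so λ ≡ 9·67 ≡ 35.
  x = λ² - 12 - 12 = 1225 - 24 ≡ 65; y = λ·(12 - 65) - 62 ≡ 0. → (65, 0)
add Q: (65, 0) + (37, 37). λ = (37 - 0)/(37 - 65) ≡ 37/43 mod 71. 43⁻¹ ≡ 38 (mod 71) since 43·38 = 1634 ≡ 1, so λ ≡ 57.
  x = λ² - 65 - 37 = 3249 - 102 ≡ 23; y = λ·(65 - 23) - 0 ≡ 51. → (23, 51)
double: tangent at (23, 51): λ = (3·23² + 3)/(2·51) ≡ 28/31. 31⁻¹ ≡ 55 (mod 71), so λ ≡ 28·55 ≡ 49.
  x = λ² - 23 - 23 = 2401 - 46 ≡ 12; y = λ·(23 - 12) - 51 ≡ 62. → (12, 62)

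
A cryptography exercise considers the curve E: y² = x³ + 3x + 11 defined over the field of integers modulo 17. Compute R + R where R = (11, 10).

(4, 11)

tangent at (11, 10): λ = (3·11² + 3)/(2·10) ≡ 9/3. 3⁻¹ ≡ 6 (mod 17), so λ ≡ 9·6 ≡ 3.
  x = λ² - 11 - 11 = 9 - 22 ≡ 4; y = λ·(11 - 4) - 10 ≡ 11. → (4, 11)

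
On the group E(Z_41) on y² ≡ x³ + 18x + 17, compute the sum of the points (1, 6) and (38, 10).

(3, 37)

(1, 6) + (38, 10). λ = (10 - 6)/(38 - 1) ≡ 4/37 mod 41. 37⁻¹ ≡ 10 (mod 41) since 37·10 = 370 ≡ 1, so λ ≡ 40.
  x = λ² - 1 - 38 = 1600 - 39 ≡ 3; y = λ·(1 - 3) - 6 ≡ 37. → (3, 37)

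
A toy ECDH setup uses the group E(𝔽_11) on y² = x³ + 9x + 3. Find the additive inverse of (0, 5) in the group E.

(0, 6)

-(0, 5) = (0, -5 mod 11) = (0, 6).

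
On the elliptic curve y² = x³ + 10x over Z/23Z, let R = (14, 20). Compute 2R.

(18, 3)

tangent at (14, 20): λ = (3·14² + 10)/(2·20) ≡ 0/17. 17⁻¹ ≡ 19 (mod 23) since 17·19 = 323 ≡ 1, so λ ≡ 0·19 ≡ 0.
  x = λ² - 14 - 14 = 0 - 28 ≡ 18; y = λ·(14 - 18) - 20 ≡ 3. → (18, 3)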